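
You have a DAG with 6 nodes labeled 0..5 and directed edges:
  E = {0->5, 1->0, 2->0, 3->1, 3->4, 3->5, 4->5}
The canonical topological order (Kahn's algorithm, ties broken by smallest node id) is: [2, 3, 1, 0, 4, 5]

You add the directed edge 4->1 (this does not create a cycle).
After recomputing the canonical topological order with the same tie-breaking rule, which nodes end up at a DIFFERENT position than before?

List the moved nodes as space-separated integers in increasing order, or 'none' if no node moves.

Old toposort: [2, 3, 1, 0, 4, 5]
Added edge 4->1
Recompute Kahn (smallest-id tiebreak):
  initial in-degrees: [2, 2, 0, 0, 1, 3]
  ready (indeg=0): [2, 3]
  pop 2: indeg[0]->1 | ready=[3] | order so far=[2]
  pop 3: indeg[1]->1; indeg[4]->0; indeg[5]->2 | ready=[4] | order so far=[2, 3]
  pop 4: indeg[1]->0; indeg[5]->1 | ready=[1] | order so far=[2, 3, 4]
  pop 1: indeg[0]->0 | ready=[0] | order so far=[2, 3, 4, 1]
  pop 0: indeg[5]->0 | ready=[5] | order so far=[2, 3, 4, 1, 0]
  pop 5: no out-edges | ready=[] | order so far=[2, 3, 4, 1, 0, 5]
New canonical toposort: [2, 3, 4, 1, 0, 5]
Compare positions:
  Node 0: index 3 -> 4 (moved)
  Node 1: index 2 -> 3 (moved)
  Node 2: index 0 -> 0 (same)
  Node 3: index 1 -> 1 (same)
  Node 4: index 4 -> 2 (moved)
  Node 5: index 5 -> 5 (same)
Nodes that changed position: 0 1 4

Answer: 0 1 4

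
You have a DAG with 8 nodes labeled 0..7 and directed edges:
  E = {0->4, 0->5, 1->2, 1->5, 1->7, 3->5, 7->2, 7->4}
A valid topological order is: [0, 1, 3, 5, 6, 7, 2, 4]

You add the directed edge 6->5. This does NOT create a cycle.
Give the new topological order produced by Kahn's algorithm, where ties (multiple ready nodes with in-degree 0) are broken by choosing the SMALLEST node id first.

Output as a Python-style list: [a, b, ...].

Answer: [0, 1, 3, 6, 5, 7, 2, 4]

Derivation:
Old toposort: [0, 1, 3, 5, 6, 7, 2, 4]
Added edge: 6->5
Position of 6 (4) > position of 5 (3). Must reorder: 6 must now come before 5.
Run Kahn's algorithm (break ties by smallest node id):
  initial in-degrees: [0, 0, 2, 0, 2, 4, 0, 1]
  ready (indeg=0): [0, 1, 3, 6]
  pop 0: indeg[4]->1; indeg[5]->3 | ready=[1, 3, 6] | order so far=[0]
  pop 1: indeg[2]->1; indeg[5]->2; indeg[7]->0 | ready=[3, 6, 7] | order so far=[0, 1]
  pop 3: indeg[5]->1 | ready=[6, 7] | order so far=[0, 1, 3]
  pop 6: indeg[5]->0 | ready=[5, 7] | order so far=[0, 1, 3, 6]
  pop 5: no out-edges | ready=[7] | order so far=[0, 1, 3, 6, 5]
  pop 7: indeg[2]->0; indeg[4]->0 | ready=[2, 4] | order so far=[0, 1, 3, 6, 5, 7]
  pop 2: no out-edges | ready=[4] | order so far=[0, 1, 3, 6, 5, 7, 2]
  pop 4: no out-edges | ready=[] | order so far=[0, 1, 3, 6, 5, 7, 2, 4]
  Result: [0, 1, 3, 6, 5, 7, 2, 4]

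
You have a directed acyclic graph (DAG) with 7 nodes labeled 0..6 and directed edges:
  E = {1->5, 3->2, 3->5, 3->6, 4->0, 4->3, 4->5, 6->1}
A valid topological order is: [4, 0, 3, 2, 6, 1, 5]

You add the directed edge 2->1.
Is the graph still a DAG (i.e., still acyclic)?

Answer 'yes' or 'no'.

Answer: yes

Derivation:
Given toposort: [4, 0, 3, 2, 6, 1, 5]
Position of 2: index 3; position of 1: index 5
New edge 2->1: forward
Forward edge: respects the existing order. Still a DAG, same toposort still valid.
Still a DAG? yes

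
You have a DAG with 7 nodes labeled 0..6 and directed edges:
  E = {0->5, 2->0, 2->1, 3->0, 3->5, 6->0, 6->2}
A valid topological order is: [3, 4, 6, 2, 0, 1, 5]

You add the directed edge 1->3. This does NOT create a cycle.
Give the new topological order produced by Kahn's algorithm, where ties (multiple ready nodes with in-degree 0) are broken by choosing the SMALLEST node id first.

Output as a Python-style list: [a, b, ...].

Answer: [4, 6, 2, 1, 3, 0, 5]

Derivation:
Old toposort: [3, 4, 6, 2, 0, 1, 5]
Added edge: 1->3
Position of 1 (5) > position of 3 (0). Must reorder: 1 must now come before 3.
Run Kahn's algorithm (break ties by smallest node id):
  initial in-degrees: [3, 1, 1, 1, 0, 2, 0]
  ready (indeg=0): [4, 6]
  pop 4: no out-edges | ready=[6] | order so far=[4]
  pop 6: indeg[0]->2; indeg[2]->0 | ready=[2] | order so far=[4, 6]
  pop 2: indeg[0]->1; indeg[1]->0 | ready=[1] | order so far=[4, 6, 2]
  pop 1: indeg[3]->0 | ready=[3] | order so far=[4, 6, 2, 1]
  pop 3: indeg[0]->0; indeg[5]->1 | ready=[0] | order so far=[4, 6, 2, 1, 3]
  pop 0: indeg[5]->0 | ready=[5] | order so far=[4, 6, 2, 1, 3, 0]
  pop 5: no out-edges | ready=[] | order so far=[4, 6, 2, 1, 3, 0, 5]
  Result: [4, 6, 2, 1, 3, 0, 5]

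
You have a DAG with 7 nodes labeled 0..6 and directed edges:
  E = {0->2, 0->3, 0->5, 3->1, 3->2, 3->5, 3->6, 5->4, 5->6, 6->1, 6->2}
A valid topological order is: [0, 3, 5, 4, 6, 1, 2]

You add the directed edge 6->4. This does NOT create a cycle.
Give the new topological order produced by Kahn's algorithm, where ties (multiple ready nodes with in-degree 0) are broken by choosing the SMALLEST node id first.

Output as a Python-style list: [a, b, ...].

Old toposort: [0, 3, 5, 4, 6, 1, 2]
Added edge: 6->4
Position of 6 (4) > position of 4 (3). Must reorder: 6 must now come before 4.
Run Kahn's algorithm (break ties by smallest node id):
  initial in-degrees: [0, 2, 3, 1, 2, 2, 2]
  ready (indeg=0): [0]
  pop 0: indeg[2]->2; indeg[3]->0; indeg[5]->1 | ready=[3] | order so far=[0]
  pop 3: indeg[1]->1; indeg[2]->1; indeg[5]->0; indeg[6]->1 | ready=[5] | order so far=[0, 3]
  pop 5: indeg[4]->1; indeg[6]->0 | ready=[6] | order so far=[0, 3, 5]
  pop 6: indeg[1]->0; indeg[2]->0; indeg[4]->0 | ready=[1, 2, 4] | order so far=[0, 3, 5, 6]
  pop 1: no out-edges | ready=[2, 4] | order so far=[0, 3, 5, 6, 1]
  pop 2: no out-edges | ready=[4] | order so far=[0, 3, 5, 6, 1, 2]
  pop 4: no out-edges | ready=[] | order so far=[0, 3, 5, 6, 1, 2, 4]
  Result: [0, 3, 5, 6, 1, 2, 4]

Answer: [0, 3, 5, 6, 1, 2, 4]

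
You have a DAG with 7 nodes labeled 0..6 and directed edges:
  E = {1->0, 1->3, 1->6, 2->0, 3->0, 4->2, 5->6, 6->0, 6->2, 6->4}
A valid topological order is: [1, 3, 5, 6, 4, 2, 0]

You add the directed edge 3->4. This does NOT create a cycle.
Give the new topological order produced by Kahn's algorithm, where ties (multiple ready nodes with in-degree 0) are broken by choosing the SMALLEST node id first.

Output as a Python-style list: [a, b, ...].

Answer: [1, 3, 5, 6, 4, 2, 0]

Derivation:
Old toposort: [1, 3, 5, 6, 4, 2, 0]
Added edge: 3->4
Position of 3 (1) < position of 4 (4). Old order still valid.
Run Kahn's algorithm (break ties by smallest node id):
  initial in-degrees: [4, 0, 2, 1, 2, 0, 2]
  ready (indeg=0): [1, 5]
  pop 1: indeg[0]->3; indeg[3]->0; indeg[6]->1 | ready=[3, 5] | order so far=[1]
  pop 3: indeg[0]->2; indeg[4]->1 | ready=[5] | order so far=[1, 3]
  pop 5: indeg[6]->0 | ready=[6] | order so far=[1, 3, 5]
  pop 6: indeg[0]->1; indeg[2]->1; indeg[4]->0 | ready=[4] | order so far=[1, 3, 5, 6]
  pop 4: indeg[2]->0 | ready=[2] | order so far=[1, 3, 5, 6, 4]
  pop 2: indeg[0]->0 | ready=[0] | order so far=[1, 3, 5, 6, 4, 2]
  pop 0: no out-edges | ready=[] | order so far=[1, 3, 5, 6, 4, 2, 0]
  Result: [1, 3, 5, 6, 4, 2, 0]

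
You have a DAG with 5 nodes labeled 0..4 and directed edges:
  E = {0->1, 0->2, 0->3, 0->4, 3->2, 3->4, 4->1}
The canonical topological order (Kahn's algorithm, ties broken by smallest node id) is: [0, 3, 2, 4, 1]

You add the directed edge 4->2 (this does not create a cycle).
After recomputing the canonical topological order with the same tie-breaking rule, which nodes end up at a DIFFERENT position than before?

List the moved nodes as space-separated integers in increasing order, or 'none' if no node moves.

Answer: 1 2 4

Derivation:
Old toposort: [0, 3, 2, 4, 1]
Added edge 4->2
Recompute Kahn (smallest-id tiebreak):
  initial in-degrees: [0, 2, 3, 1, 2]
  ready (indeg=0): [0]
  pop 0: indeg[1]->1; indeg[2]->2; indeg[3]->0; indeg[4]->1 | ready=[3] | order so far=[0]
  pop 3: indeg[2]->1; indeg[4]->0 | ready=[4] | order so far=[0, 3]
  pop 4: indeg[1]->0; indeg[2]->0 | ready=[1, 2] | order so far=[0, 3, 4]
  pop 1: no out-edges | ready=[2] | order so far=[0, 3, 4, 1]
  pop 2: no out-edges | ready=[] | order so far=[0, 3, 4, 1, 2]
New canonical toposort: [0, 3, 4, 1, 2]
Compare positions:
  Node 0: index 0 -> 0 (same)
  Node 1: index 4 -> 3 (moved)
  Node 2: index 2 -> 4 (moved)
  Node 3: index 1 -> 1 (same)
  Node 4: index 3 -> 2 (moved)
Nodes that changed position: 1 2 4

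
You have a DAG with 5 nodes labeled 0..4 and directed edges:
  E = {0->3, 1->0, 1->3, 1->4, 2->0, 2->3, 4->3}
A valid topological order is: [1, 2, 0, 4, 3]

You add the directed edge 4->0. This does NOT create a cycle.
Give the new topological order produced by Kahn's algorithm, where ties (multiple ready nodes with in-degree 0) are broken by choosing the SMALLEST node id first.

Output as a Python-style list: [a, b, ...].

Old toposort: [1, 2, 0, 4, 3]
Added edge: 4->0
Position of 4 (3) > position of 0 (2). Must reorder: 4 must now come before 0.
Run Kahn's algorithm (break ties by smallest node id):
  initial in-degrees: [3, 0, 0, 4, 1]
  ready (indeg=0): [1, 2]
  pop 1: indeg[0]->2; indeg[3]->3; indeg[4]->0 | ready=[2, 4] | order so far=[1]
  pop 2: indeg[0]->1; indeg[3]->2 | ready=[4] | order so far=[1, 2]
  pop 4: indeg[0]->0; indeg[3]->1 | ready=[0] | order so far=[1, 2, 4]
  pop 0: indeg[3]->0 | ready=[3] | order so far=[1, 2, 4, 0]
  pop 3: no out-edges | ready=[] | order so far=[1, 2, 4, 0, 3]
  Result: [1, 2, 4, 0, 3]

Answer: [1, 2, 4, 0, 3]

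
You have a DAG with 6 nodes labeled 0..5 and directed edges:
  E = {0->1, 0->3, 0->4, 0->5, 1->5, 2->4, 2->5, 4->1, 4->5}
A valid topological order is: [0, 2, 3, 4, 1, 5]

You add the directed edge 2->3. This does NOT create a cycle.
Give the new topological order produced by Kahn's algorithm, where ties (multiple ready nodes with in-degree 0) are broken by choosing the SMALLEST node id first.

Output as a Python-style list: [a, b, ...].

Answer: [0, 2, 3, 4, 1, 5]

Derivation:
Old toposort: [0, 2, 3, 4, 1, 5]
Added edge: 2->3
Position of 2 (1) < position of 3 (2). Old order still valid.
Run Kahn's algorithm (break ties by smallest node id):
  initial in-degrees: [0, 2, 0, 2, 2, 4]
  ready (indeg=0): [0, 2]
  pop 0: indeg[1]->1; indeg[3]->1; indeg[4]->1; indeg[5]->3 | ready=[2] | order so far=[0]
  pop 2: indeg[3]->0; indeg[4]->0; indeg[5]->2 | ready=[3, 4] | order so far=[0, 2]
  pop 3: no out-edges | ready=[4] | order so far=[0, 2, 3]
  pop 4: indeg[1]->0; indeg[5]->1 | ready=[1] | order so far=[0, 2, 3, 4]
  pop 1: indeg[5]->0 | ready=[5] | order so far=[0, 2, 3, 4, 1]
  pop 5: no out-edges | ready=[] | order so far=[0, 2, 3, 4, 1, 5]
  Result: [0, 2, 3, 4, 1, 5]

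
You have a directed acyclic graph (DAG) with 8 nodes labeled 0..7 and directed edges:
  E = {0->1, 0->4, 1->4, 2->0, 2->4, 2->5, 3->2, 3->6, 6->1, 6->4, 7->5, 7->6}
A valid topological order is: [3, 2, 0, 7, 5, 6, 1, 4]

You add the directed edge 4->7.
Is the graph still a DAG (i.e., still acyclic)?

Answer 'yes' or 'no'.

Answer: no

Derivation:
Given toposort: [3, 2, 0, 7, 5, 6, 1, 4]
Position of 4: index 7; position of 7: index 3
New edge 4->7: backward (u after v in old order)
Backward edge: old toposort is now invalid. Check if this creates a cycle.
Does 7 already reach 4? Reachable from 7: [1, 4, 5, 6, 7]. YES -> cycle!
Still a DAG? no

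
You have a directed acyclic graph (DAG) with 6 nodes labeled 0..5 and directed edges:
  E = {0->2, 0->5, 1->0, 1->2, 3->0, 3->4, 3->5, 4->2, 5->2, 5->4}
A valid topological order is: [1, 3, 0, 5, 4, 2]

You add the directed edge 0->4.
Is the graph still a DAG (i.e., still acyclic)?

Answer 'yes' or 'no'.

Answer: yes

Derivation:
Given toposort: [1, 3, 0, 5, 4, 2]
Position of 0: index 2; position of 4: index 4
New edge 0->4: forward
Forward edge: respects the existing order. Still a DAG, same toposort still valid.
Still a DAG? yes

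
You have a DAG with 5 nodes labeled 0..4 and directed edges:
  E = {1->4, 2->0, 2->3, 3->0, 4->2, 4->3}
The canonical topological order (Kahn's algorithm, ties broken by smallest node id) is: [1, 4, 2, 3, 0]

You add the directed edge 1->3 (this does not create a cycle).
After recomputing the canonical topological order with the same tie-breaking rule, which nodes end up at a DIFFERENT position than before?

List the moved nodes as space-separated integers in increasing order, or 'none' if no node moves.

Old toposort: [1, 4, 2, 3, 0]
Added edge 1->3
Recompute Kahn (smallest-id tiebreak):
  initial in-degrees: [2, 0, 1, 3, 1]
  ready (indeg=0): [1]
  pop 1: indeg[3]->2; indeg[4]->0 | ready=[4] | order so far=[1]
  pop 4: indeg[2]->0; indeg[3]->1 | ready=[2] | order so far=[1, 4]
  pop 2: indeg[0]->1; indeg[3]->0 | ready=[3] | order so far=[1, 4, 2]
  pop 3: indeg[0]->0 | ready=[0] | order so far=[1, 4, 2, 3]
  pop 0: no out-edges | ready=[] | order so far=[1, 4, 2, 3, 0]
New canonical toposort: [1, 4, 2, 3, 0]
Compare positions:
  Node 0: index 4 -> 4 (same)
  Node 1: index 0 -> 0 (same)
  Node 2: index 2 -> 2 (same)
  Node 3: index 3 -> 3 (same)
  Node 4: index 1 -> 1 (same)
Nodes that changed position: none

Answer: none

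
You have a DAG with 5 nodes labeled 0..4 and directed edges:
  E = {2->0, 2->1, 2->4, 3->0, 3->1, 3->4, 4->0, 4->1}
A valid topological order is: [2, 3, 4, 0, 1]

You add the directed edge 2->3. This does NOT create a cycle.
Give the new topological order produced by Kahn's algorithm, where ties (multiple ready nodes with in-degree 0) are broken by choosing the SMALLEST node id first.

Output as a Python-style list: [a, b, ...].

Answer: [2, 3, 4, 0, 1]

Derivation:
Old toposort: [2, 3, 4, 0, 1]
Added edge: 2->3
Position of 2 (0) < position of 3 (1). Old order still valid.
Run Kahn's algorithm (break ties by smallest node id):
  initial in-degrees: [3, 3, 0, 1, 2]
  ready (indeg=0): [2]
  pop 2: indeg[0]->2; indeg[1]->2; indeg[3]->0; indeg[4]->1 | ready=[3] | order so far=[2]
  pop 3: indeg[0]->1; indeg[1]->1; indeg[4]->0 | ready=[4] | order so far=[2, 3]
  pop 4: indeg[0]->0; indeg[1]->0 | ready=[0, 1] | order so far=[2, 3, 4]
  pop 0: no out-edges | ready=[1] | order so far=[2, 3, 4, 0]
  pop 1: no out-edges | ready=[] | order so far=[2, 3, 4, 0, 1]
  Result: [2, 3, 4, 0, 1]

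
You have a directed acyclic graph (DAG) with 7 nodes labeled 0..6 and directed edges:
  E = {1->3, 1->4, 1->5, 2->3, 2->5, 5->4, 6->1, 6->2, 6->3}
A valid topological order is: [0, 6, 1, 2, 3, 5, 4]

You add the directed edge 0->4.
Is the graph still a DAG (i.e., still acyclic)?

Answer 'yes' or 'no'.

Answer: yes

Derivation:
Given toposort: [0, 6, 1, 2, 3, 5, 4]
Position of 0: index 0; position of 4: index 6
New edge 0->4: forward
Forward edge: respects the existing order. Still a DAG, same toposort still valid.
Still a DAG? yes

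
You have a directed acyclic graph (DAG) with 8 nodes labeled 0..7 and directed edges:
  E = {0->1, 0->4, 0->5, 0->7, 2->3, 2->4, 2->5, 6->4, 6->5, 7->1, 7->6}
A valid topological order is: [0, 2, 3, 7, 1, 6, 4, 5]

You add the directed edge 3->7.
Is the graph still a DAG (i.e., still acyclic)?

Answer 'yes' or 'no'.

Answer: yes

Derivation:
Given toposort: [0, 2, 3, 7, 1, 6, 4, 5]
Position of 3: index 2; position of 7: index 3
New edge 3->7: forward
Forward edge: respects the existing order. Still a DAG, same toposort still valid.
Still a DAG? yes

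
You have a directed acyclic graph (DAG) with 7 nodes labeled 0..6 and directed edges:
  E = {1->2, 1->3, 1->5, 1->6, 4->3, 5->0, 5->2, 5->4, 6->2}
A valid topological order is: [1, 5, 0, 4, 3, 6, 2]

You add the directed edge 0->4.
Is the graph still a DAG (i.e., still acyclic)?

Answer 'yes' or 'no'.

Given toposort: [1, 5, 0, 4, 3, 6, 2]
Position of 0: index 2; position of 4: index 3
New edge 0->4: forward
Forward edge: respects the existing order. Still a DAG, same toposort still valid.
Still a DAG? yes

Answer: yes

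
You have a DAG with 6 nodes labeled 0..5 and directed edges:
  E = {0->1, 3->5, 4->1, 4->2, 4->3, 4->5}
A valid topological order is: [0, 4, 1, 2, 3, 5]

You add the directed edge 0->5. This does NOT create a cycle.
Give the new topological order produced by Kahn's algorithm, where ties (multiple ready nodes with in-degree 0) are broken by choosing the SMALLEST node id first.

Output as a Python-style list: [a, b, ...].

Old toposort: [0, 4, 1, 2, 3, 5]
Added edge: 0->5
Position of 0 (0) < position of 5 (5). Old order still valid.
Run Kahn's algorithm (break ties by smallest node id):
  initial in-degrees: [0, 2, 1, 1, 0, 3]
  ready (indeg=0): [0, 4]
  pop 0: indeg[1]->1; indeg[5]->2 | ready=[4] | order so far=[0]
  pop 4: indeg[1]->0; indeg[2]->0; indeg[3]->0; indeg[5]->1 | ready=[1, 2, 3] | order so far=[0, 4]
  pop 1: no out-edges | ready=[2, 3] | order so far=[0, 4, 1]
  pop 2: no out-edges | ready=[3] | order so far=[0, 4, 1, 2]
  pop 3: indeg[5]->0 | ready=[5] | order so far=[0, 4, 1, 2, 3]
  pop 5: no out-edges | ready=[] | order so far=[0, 4, 1, 2, 3, 5]
  Result: [0, 4, 1, 2, 3, 5]

Answer: [0, 4, 1, 2, 3, 5]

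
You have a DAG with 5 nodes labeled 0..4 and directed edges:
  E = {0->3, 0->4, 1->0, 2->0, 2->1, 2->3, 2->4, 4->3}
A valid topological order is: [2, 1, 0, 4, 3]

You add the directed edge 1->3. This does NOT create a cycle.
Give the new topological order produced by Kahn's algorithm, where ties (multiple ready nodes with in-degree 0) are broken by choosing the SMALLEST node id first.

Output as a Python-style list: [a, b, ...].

Answer: [2, 1, 0, 4, 3]

Derivation:
Old toposort: [2, 1, 0, 4, 3]
Added edge: 1->3
Position of 1 (1) < position of 3 (4). Old order still valid.
Run Kahn's algorithm (break ties by smallest node id):
  initial in-degrees: [2, 1, 0, 4, 2]
  ready (indeg=0): [2]
  pop 2: indeg[0]->1; indeg[1]->0; indeg[3]->3; indeg[4]->1 | ready=[1] | order so far=[2]
  pop 1: indeg[0]->0; indeg[3]->2 | ready=[0] | order so far=[2, 1]
  pop 0: indeg[3]->1; indeg[4]->0 | ready=[4] | order so far=[2, 1, 0]
  pop 4: indeg[3]->0 | ready=[3] | order so far=[2, 1, 0, 4]
  pop 3: no out-edges | ready=[] | order so far=[2, 1, 0, 4, 3]
  Result: [2, 1, 0, 4, 3]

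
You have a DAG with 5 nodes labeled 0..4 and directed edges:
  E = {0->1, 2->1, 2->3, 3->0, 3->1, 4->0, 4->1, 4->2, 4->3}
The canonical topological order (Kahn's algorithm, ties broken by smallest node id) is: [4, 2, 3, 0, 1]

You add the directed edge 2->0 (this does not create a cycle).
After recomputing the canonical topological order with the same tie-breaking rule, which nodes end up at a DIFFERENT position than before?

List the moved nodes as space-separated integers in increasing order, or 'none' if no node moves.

Answer: none

Derivation:
Old toposort: [4, 2, 3, 0, 1]
Added edge 2->0
Recompute Kahn (smallest-id tiebreak):
  initial in-degrees: [3, 4, 1, 2, 0]
  ready (indeg=0): [4]
  pop 4: indeg[0]->2; indeg[1]->3; indeg[2]->0; indeg[3]->1 | ready=[2] | order so far=[4]
  pop 2: indeg[0]->1; indeg[1]->2; indeg[3]->0 | ready=[3] | order so far=[4, 2]
  pop 3: indeg[0]->0; indeg[1]->1 | ready=[0] | order so far=[4, 2, 3]
  pop 0: indeg[1]->0 | ready=[1] | order so far=[4, 2, 3, 0]
  pop 1: no out-edges | ready=[] | order so far=[4, 2, 3, 0, 1]
New canonical toposort: [4, 2, 3, 0, 1]
Compare positions:
  Node 0: index 3 -> 3 (same)
  Node 1: index 4 -> 4 (same)
  Node 2: index 1 -> 1 (same)
  Node 3: index 2 -> 2 (same)
  Node 4: index 0 -> 0 (same)
Nodes that changed position: none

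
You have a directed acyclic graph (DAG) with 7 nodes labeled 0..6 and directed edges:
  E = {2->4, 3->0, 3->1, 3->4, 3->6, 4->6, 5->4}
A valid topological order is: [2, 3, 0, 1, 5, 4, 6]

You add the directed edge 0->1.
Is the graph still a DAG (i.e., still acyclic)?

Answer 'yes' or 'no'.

Given toposort: [2, 3, 0, 1, 5, 4, 6]
Position of 0: index 2; position of 1: index 3
New edge 0->1: forward
Forward edge: respects the existing order. Still a DAG, same toposort still valid.
Still a DAG? yes

Answer: yes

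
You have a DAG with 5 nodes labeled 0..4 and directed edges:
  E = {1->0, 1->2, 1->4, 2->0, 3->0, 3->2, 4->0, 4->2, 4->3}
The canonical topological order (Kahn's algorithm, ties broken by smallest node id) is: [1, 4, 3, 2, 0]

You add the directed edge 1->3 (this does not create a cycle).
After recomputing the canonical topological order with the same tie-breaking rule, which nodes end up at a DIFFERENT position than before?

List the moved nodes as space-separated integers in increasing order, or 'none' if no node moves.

Answer: none

Derivation:
Old toposort: [1, 4, 3, 2, 0]
Added edge 1->3
Recompute Kahn (smallest-id tiebreak):
  initial in-degrees: [4, 0, 3, 2, 1]
  ready (indeg=0): [1]
  pop 1: indeg[0]->3; indeg[2]->2; indeg[3]->1; indeg[4]->0 | ready=[4] | order so far=[1]
  pop 4: indeg[0]->2; indeg[2]->1; indeg[3]->0 | ready=[3] | order so far=[1, 4]
  pop 3: indeg[0]->1; indeg[2]->0 | ready=[2] | order so far=[1, 4, 3]
  pop 2: indeg[0]->0 | ready=[0] | order so far=[1, 4, 3, 2]
  pop 0: no out-edges | ready=[] | order so far=[1, 4, 3, 2, 0]
New canonical toposort: [1, 4, 3, 2, 0]
Compare positions:
  Node 0: index 4 -> 4 (same)
  Node 1: index 0 -> 0 (same)
  Node 2: index 3 -> 3 (same)
  Node 3: index 2 -> 2 (same)
  Node 4: index 1 -> 1 (same)
Nodes that changed position: none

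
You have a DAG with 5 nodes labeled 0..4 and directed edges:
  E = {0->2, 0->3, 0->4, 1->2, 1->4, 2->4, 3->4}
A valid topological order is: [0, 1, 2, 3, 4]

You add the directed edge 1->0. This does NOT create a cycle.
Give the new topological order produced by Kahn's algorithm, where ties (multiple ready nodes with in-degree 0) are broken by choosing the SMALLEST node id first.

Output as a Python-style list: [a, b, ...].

Answer: [1, 0, 2, 3, 4]

Derivation:
Old toposort: [0, 1, 2, 3, 4]
Added edge: 1->0
Position of 1 (1) > position of 0 (0). Must reorder: 1 must now come before 0.
Run Kahn's algorithm (break ties by smallest node id):
  initial in-degrees: [1, 0, 2, 1, 4]
  ready (indeg=0): [1]
  pop 1: indeg[0]->0; indeg[2]->1; indeg[4]->3 | ready=[0] | order so far=[1]
  pop 0: indeg[2]->0; indeg[3]->0; indeg[4]->2 | ready=[2, 3] | order so far=[1, 0]
  pop 2: indeg[4]->1 | ready=[3] | order so far=[1, 0, 2]
  pop 3: indeg[4]->0 | ready=[4] | order so far=[1, 0, 2, 3]
  pop 4: no out-edges | ready=[] | order so far=[1, 0, 2, 3, 4]
  Result: [1, 0, 2, 3, 4]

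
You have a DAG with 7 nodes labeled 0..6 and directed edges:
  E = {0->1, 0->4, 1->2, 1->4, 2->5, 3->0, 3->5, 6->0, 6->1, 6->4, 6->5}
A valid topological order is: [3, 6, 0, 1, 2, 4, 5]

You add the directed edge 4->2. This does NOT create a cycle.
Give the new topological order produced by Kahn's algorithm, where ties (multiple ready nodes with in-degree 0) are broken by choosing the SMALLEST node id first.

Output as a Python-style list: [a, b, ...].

Old toposort: [3, 6, 0, 1, 2, 4, 5]
Added edge: 4->2
Position of 4 (5) > position of 2 (4). Must reorder: 4 must now come before 2.
Run Kahn's algorithm (break ties by smallest node id):
  initial in-degrees: [2, 2, 2, 0, 3, 3, 0]
  ready (indeg=0): [3, 6]
  pop 3: indeg[0]->1; indeg[5]->2 | ready=[6] | order so far=[3]
  pop 6: indeg[0]->0; indeg[1]->1; indeg[4]->2; indeg[5]->1 | ready=[0] | order so far=[3, 6]
  pop 0: indeg[1]->0; indeg[4]->1 | ready=[1] | order so far=[3, 6, 0]
  pop 1: indeg[2]->1; indeg[4]->0 | ready=[4] | order so far=[3, 6, 0, 1]
  pop 4: indeg[2]->0 | ready=[2] | order so far=[3, 6, 0, 1, 4]
  pop 2: indeg[5]->0 | ready=[5] | order so far=[3, 6, 0, 1, 4, 2]
  pop 5: no out-edges | ready=[] | order so far=[3, 6, 0, 1, 4, 2, 5]
  Result: [3, 6, 0, 1, 4, 2, 5]

Answer: [3, 6, 0, 1, 4, 2, 5]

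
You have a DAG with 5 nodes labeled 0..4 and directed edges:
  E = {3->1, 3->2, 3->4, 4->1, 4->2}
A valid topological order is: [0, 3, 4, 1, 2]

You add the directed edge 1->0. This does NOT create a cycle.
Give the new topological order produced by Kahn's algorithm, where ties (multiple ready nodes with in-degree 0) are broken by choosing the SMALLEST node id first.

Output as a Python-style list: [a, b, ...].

Old toposort: [0, 3, 4, 1, 2]
Added edge: 1->0
Position of 1 (3) > position of 0 (0). Must reorder: 1 must now come before 0.
Run Kahn's algorithm (break ties by smallest node id):
  initial in-degrees: [1, 2, 2, 0, 1]
  ready (indeg=0): [3]
  pop 3: indeg[1]->1; indeg[2]->1; indeg[4]->0 | ready=[4] | order so far=[3]
  pop 4: indeg[1]->0; indeg[2]->0 | ready=[1, 2] | order so far=[3, 4]
  pop 1: indeg[0]->0 | ready=[0, 2] | order so far=[3, 4, 1]
  pop 0: no out-edges | ready=[2] | order so far=[3, 4, 1, 0]
  pop 2: no out-edges | ready=[] | order so far=[3, 4, 1, 0, 2]
  Result: [3, 4, 1, 0, 2]

Answer: [3, 4, 1, 0, 2]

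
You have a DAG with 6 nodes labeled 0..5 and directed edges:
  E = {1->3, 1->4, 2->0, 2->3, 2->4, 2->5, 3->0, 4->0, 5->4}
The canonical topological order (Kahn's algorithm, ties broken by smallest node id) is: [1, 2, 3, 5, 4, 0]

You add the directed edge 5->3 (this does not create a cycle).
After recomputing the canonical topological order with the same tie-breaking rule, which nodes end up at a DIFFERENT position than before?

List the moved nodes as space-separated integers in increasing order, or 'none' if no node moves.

Answer: 3 5

Derivation:
Old toposort: [1, 2, 3, 5, 4, 0]
Added edge 5->3
Recompute Kahn (smallest-id tiebreak):
  initial in-degrees: [3, 0, 0, 3, 3, 1]
  ready (indeg=0): [1, 2]
  pop 1: indeg[3]->2; indeg[4]->2 | ready=[2] | order so far=[1]
  pop 2: indeg[0]->2; indeg[3]->1; indeg[4]->1; indeg[5]->0 | ready=[5] | order so far=[1, 2]
  pop 5: indeg[3]->0; indeg[4]->0 | ready=[3, 4] | order so far=[1, 2, 5]
  pop 3: indeg[0]->1 | ready=[4] | order so far=[1, 2, 5, 3]
  pop 4: indeg[0]->0 | ready=[0] | order so far=[1, 2, 5, 3, 4]
  pop 0: no out-edges | ready=[] | order so far=[1, 2, 5, 3, 4, 0]
New canonical toposort: [1, 2, 5, 3, 4, 0]
Compare positions:
  Node 0: index 5 -> 5 (same)
  Node 1: index 0 -> 0 (same)
  Node 2: index 1 -> 1 (same)
  Node 3: index 2 -> 3 (moved)
  Node 4: index 4 -> 4 (same)
  Node 5: index 3 -> 2 (moved)
Nodes that changed position: 3 5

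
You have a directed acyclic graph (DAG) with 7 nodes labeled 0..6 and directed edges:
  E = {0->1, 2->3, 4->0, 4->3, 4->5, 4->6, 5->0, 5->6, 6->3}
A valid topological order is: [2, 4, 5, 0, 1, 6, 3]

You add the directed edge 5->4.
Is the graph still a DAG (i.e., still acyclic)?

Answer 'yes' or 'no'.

Given toposort: [2, 4, 5, 0, 1, 6, 3]
Position of 5: index 2; position of 4: index 1
New edge 5->4: backward (u after v in old order)
Backward edge: old toposort is now invalid. Check if this creates a cycle.
Does 4 already reach 5? Reachable from 4: [0, 1, 3, 4, 5, 6]. YES -> cycle!
Still a DAG? no

Answer: no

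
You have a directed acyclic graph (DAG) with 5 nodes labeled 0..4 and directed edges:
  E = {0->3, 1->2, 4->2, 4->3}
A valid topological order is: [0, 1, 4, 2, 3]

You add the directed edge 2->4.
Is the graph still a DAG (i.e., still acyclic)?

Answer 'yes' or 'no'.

Given toposort: [0, 1, 4, 2, 3]
Position of 2: index 3; position of 4: index 2
New edge 2->4: backward (u after v in old order)
Backward edge: old toposort is now invalid. Check if this creates a cycle.
Does 4 already reach 2? Reachable from 4: [2, 3, 4]. YES -> cycle!
Still a DAG? no

Answer: no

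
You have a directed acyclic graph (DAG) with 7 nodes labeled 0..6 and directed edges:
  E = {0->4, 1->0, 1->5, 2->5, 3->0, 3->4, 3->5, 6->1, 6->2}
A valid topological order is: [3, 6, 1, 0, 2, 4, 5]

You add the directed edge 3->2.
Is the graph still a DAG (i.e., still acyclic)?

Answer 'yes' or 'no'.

Given toposort: [3, 6, 1, 0, 2, 4, 5]
Position of 3: index 0; position of 2: index 4
New edge 3->2: forward
Forward edge: respects the existing order. Still a DAG, same toposort still valid.
Still a DAG? yes

Answer: yes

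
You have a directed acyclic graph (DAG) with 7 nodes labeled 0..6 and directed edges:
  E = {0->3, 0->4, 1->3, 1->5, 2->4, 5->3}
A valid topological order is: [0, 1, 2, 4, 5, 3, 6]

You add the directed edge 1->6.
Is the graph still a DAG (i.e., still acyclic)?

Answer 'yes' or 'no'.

Given toposort: [0, 1, 2, 4, 5, 3, 6]
Position of 1: index 1; position of 6: index 6
New edge 1->6: forward
Forward edge: respects the existing order. Still a DAG, same toposort still valid.
Still a DAG? yes

Answer: yes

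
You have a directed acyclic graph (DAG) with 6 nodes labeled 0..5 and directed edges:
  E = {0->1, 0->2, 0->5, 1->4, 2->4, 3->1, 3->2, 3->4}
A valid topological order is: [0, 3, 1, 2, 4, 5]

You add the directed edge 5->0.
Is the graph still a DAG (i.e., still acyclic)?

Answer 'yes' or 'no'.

Given toposort: [0, 3, 1, 2, 4, 5]
Position of 5: index 5; position of 0: index 0
New edge 5->0: backward (u after v in old order)
Backward edge: old toposort is now invalid. Check if this creates a cycle.
Does 0 already reach 5? Reachable from 0: [0, 1, 2, 4, 5]. YES -> cycle!
Still a DAG? no

Answer: no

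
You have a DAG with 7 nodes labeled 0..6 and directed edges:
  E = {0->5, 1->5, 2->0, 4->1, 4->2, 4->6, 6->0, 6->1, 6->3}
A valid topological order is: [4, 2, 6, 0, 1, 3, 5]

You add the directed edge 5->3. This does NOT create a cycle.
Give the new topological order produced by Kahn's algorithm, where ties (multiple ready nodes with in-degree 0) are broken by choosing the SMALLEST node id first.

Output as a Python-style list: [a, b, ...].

Old toposort: [4, 2, 6, 0, 1, 3, 5]
Added edge: 5->3
Position of 5 (6) > position of 3 (5). Must reorder: 5 must now come before 3.
Run Kahn's algorithm (break ties by smallest node id):
  initial in-degrees: [2, 2, 1, 2, 0, 2, 1]
  ready (indeg=0): [4]
  pop 4: indeg[1]->1; indeg[2]->0; indeg[6]->0 | ready=[2, 6] | order so far=[4]
  pop 2: indeg[0]->1 | ready=[6] | order so far=[4, 2]
  pop 6: indeg[0]->0; indeg[1]->0; indeg[3]->1 | ready=[0, 1] | order so far=[4, 2, 6]
  pop 0: indeg[5]->1 | ready=[1] | order so far=[4, 2, 6, 0]
  pop 1: indeg[5]->0 | ready=[5] | order so far=[4, 2, 6, 0, 1]
  pop 5: indeg[3]->0 | ready=[3] | order so far=[4, 2, 6, 0, 1, 5]
  pop 3: no out-edges | ready=[] | order so far=[4, 2, 6, 0, 1, 5, 3]
  Result: [4, 2, 6, 0, 1, 5, 3]

Answer: [4, 2, 6, 0, 1, 5, 3]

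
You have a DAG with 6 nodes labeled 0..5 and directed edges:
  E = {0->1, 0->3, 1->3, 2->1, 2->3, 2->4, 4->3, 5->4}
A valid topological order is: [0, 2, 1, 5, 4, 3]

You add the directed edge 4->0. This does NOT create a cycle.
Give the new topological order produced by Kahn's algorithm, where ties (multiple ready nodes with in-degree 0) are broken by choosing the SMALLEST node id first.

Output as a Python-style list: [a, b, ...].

Old toposort: [0, 2, 1, 5, 4, 3]
Added edge: 4->0
Position of 4 (4) > position of 0 (0). Must reorder: 4 must now come before 0.
Run Kahn's algorithm (break ties by smallest node id):
  initial in-degrees: [1, 2, 0, 4, 2, 0]
  ready (indeg=0): [2, 5]
  pop 2: indeg[1]->1; indeg[3]->3; indeg[4]->1 | ready=[5] | order so far=[2]
  pop 5: indeg[4]->0 | ready=[4] | order so far=[2, 5]
  pop 4: indeg[0]->0; indeg[3]->2 | ready=[0] | order so far=[2, 5, 4]
  pop 0: indeg[1]->0; indeg[3]->1 | ready=[1] | order so far=[2, 5, 4, 0]
  pop 1: indeg[3]->0 | ready=[3] | order so far=[2, 5, 4, 0, 1]
  pop 3: no out-edges | ready=[] | order so far=[2, 5, 4, 0, 1, 3]
  Result: [2, 5, 4, 0, 1, 3]

Answer: [2, 5, 4, 0, 1, 3]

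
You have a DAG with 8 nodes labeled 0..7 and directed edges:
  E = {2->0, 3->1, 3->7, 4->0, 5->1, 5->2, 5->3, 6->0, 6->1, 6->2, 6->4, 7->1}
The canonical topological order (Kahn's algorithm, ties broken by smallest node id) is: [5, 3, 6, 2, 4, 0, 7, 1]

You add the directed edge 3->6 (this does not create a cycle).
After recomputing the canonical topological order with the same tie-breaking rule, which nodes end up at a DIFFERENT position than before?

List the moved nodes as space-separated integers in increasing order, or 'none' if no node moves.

Old toposort: [5, 3, 6, 2, 4, 0, 7, 1]
Added edge 3->6
Recompute Kahn (smallest-id tiebreak):
  initial in-degrees: [3, 4, 2, 1, 1, 0, 1, 1]
  ready (indeg=0): [5]
  pop 5: indeg[1]->3; indeg[2]->1; indeg[3]->0 | ready=[3] | order so far=[5]
  pop 3: indeg[1]->2; indeg[6]->0; indeg[7]->0 | ready=[6, 7] | order so far=[5, 3]
  pop 6: indeg[0]->2; indeg[1]->1; indeg[2]->0; indeg[4]->0 | ready=[2, 4, 7] | order so far=[5, 3, 6]
  pop 2: indeg[0]->1 | ready=[4, 7] | order so far=[5, 3, 6, 2]
  pop 4: indeg[0]->0 | ready=[0, 7] | order so far=[5, 3, 6, 2, 4]
  pop 0: no out-edges | ready=[7] | order so far=[5, 3, 6, 2, 4, 0]
  pop 7: indeg[1]->0 | ready=[1] | order so far=[5, 3, 6, 2, 4, 0, 7]
  pop 1: no out-edges | ready=[] | order so far=[5, 3, 6, 2, 4, 0, 7, 1]
New canonical toposort: [5, 3, 6, 2, 4, 0, 7, 1]
Compare positions:
  Node 0: index 5 -> 5 (same)
  Node 1: index 7 -> 7 (same)
  Node 2: index 3 -> 3 (same)
  Node 3: index 1 -> 1 (same)
  Node 4: index 4 -> 4 (same)
  Node 5: index 0 -> 0 (same)
  Node 6: index 2 -> 2 (same)
  Node 7: index 6 -> 6 (same)
Nodes that changed position: none

Answer: none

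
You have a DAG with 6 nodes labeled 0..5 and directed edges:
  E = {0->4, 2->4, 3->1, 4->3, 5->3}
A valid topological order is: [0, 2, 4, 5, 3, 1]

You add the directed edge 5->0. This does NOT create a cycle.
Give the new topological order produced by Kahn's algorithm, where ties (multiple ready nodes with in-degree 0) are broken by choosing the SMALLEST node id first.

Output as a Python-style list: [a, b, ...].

Answer: [2, 5, 0, 4, 3, 1]

Derivation:
Old toposort: [0, 2, 4, 5, 3, 1]
Added edge: 5->0
Position of 5 (3) > position of 0 (0). Must reorder: 5 must now come before 0.
Run Kahn's algorithm (break ties by smallest node id):
  initial in-degrees: [1, 1, 0, 2, 2, 0]
  ready (indeg=0): [2, 5]
  pop 2: indeg[4]->1 | ready=[5] | order so far=[2]
  pop 5: indeg[0]->0; indeg[3]->1 | ready=[0] | order so far=[2, 5]
  pop 0: indeg[4]->0 | ready=[4] | order so far=[2, 5, 0]
  pop 4: indeg[3]->0 | ready=[3] | order so far=[2, 5, 0, 4]
  pop 3: indeg[1]->0 | ready=[1] | order so far=[2, 5, 0, 4, 3]
  pop 1: no out-edges | ready=[] | order so far=[2, 5, 0, 4, 3, 1]
  Result: [2, 5, 0, 4, 3, 1]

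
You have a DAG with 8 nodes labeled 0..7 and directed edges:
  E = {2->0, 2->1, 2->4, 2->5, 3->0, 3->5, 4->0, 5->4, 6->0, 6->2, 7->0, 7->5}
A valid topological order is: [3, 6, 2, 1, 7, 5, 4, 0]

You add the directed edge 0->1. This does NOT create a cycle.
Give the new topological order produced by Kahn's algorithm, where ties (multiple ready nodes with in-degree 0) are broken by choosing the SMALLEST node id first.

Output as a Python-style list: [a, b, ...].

Old toposort: [3, 6, 2, 1, 7, 5, 4, 0]
Added edge: 0->1
Position of 0 (7) > position of 1 (3). Must reorder: 0 must now come before 1.
Run Kahn's algorithm (break ties by smallest node id):
  initial in-degrees: [5, 2, 1, 0, 2, 3, 0, 0]
  ready (indeg=0): [3, 6, 7]
  pop 3: indeg[0]->4; indeg[5]->2 | ready=[6, 7] | order so far=[3]
  pop 6: indeg[0]->3; indeg[2]->0 | ready=[2, 7] | order so far=[3, 6]
  pop 2: indeg[0]->2; indeg[1]->1; indeg[4]->1; indeg[5]->1 | ready=[7] | order so far=[3, 6, 2]
  pop 7: indeg[0]->1; indeg[5]->0 | ready=[5] | order so far=[3, 6, 2, 7]
  pop 5: indeg[4]->0 | ready=[4] | order so far=[3, 6, 2, 7, 5]
  pop 4: indeg[0]->0 | ready=[0] | order so far=[3, 6, 2, 7, 5, 4]
  pop 0: indeg[1]->0 | ready=[1] | order so far=[3, 6, 2, 7, 5, 4, 0]
  pop 1: no out-edges | ready=[] | order so far=[3, 6, 2, 7, 5, 4, 0, 1]
  Result: [3, 6, 2, 7, 5, 4, 0, 1]

Answer: [3, 6, 2, 7, 5, 4, 0, 1]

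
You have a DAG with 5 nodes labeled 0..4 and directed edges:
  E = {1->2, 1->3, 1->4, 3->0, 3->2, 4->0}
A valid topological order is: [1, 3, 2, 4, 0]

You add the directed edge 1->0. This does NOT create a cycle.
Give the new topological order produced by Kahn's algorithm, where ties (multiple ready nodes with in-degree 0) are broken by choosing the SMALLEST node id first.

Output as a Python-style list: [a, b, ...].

Answer: [1, 3, 2, 4, 0]

Derivation:
Old toposort: [1, 3, 2, 4, 0]
Added edge: 1->0
Position of 1 (0) < position of 0 (4). Old order still valid.
Run Kahn's algorithm (break ties by smallest node id):
  initial in-degrees: [3, 0, 2, 1, 1]
  ready (indeg=0): [1]
  pop 1: indeg[0]->2; indeg[2]->1; indeg[3]->0; indeg[4]->0 | ready=[3, 4] | order so far=[1]
  pop 3: indeg[0]->1; indeg[2]->0 | ready=[2, 4] | order so far=[1, 3]
  pop 2: no out-edges | ready=[4] | order so far=[1, 3, 2]
  pop 4: indeg[0]->0 | ready=[0] | order so far=[1, 3, 2, 4]
  pop 0: no out-edges | ready=[] | order so far=[1, 3, 2, 4, 0]
  Result: [1, 3, 2, 4, 0]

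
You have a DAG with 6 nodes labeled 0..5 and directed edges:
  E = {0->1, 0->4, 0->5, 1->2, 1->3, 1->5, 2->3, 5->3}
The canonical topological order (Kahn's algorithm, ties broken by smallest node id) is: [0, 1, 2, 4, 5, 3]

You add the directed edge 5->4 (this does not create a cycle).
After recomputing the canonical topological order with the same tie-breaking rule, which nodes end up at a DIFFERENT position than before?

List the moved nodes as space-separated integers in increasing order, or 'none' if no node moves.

Answer: 3 4 5

Derivation:
Old toposort: [0, 1, 2, 4, 5, 3]
Added edge 5->4
Recompute Kahn (smallest-id tiebreak):
  initial in-degrees: [0, 1, 1, 3, 2, 2]
  ready (indeg=0): [0]
  pop 0: indeg[1]->0; indeg[4]->1; indeg[5]->1 | ready=[1] | order so far=[0]
  pop 1: indeg[2]->0; indeg[3]->2; indeg[5]->0 | ready=[2, 5] | order so far=[0, 1]
  pop 2: indeg[3]->1 | ready=[5] | order so far=[0, 1, 2]
  pop 5: indeg[3]->0; indeg[4]->0 | ready=[3, 4] | order so far=[0, 1, 2, 5]
  pop 3: no out-edges | ready=[4] | order so far=[0, 1, 2, 5, 3]
  pop 4: no out-edges | ready=[] | order so far=[0, 1, 2, 5, 3, 4]
New canonical toposort: [0, 1, 2, 5, 3, 4]
Compare positions:
  Node 0: index 0 -> 0 (same)
  Node 1: index 1 -> 1 (same)
  Node 2: index 2 -> 2 (same)
  Node 3: index 5 -> 4 (moved)
  Node 4: index 3 -> 5 (moved)
  Node 5: index 4 -> 3 (moved)
Nodes that changed position: 3 4 5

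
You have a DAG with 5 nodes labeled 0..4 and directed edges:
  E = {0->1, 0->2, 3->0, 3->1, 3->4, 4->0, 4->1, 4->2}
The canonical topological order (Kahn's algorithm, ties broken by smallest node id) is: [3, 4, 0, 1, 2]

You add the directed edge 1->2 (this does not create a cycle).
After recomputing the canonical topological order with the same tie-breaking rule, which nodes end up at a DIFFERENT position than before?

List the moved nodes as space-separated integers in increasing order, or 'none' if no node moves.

Old toposort: [3, 4, 0, 1, 2]
Added edge 1->2
Recompute Kahn (smallest-id tiebreak):
  initial in-degrees: [2, 3, 3, 0, 1]
  ready (indeg=0): [3]
  pop 3: indeg[0]->1; indeg[1]->2; indeg[4]->0 | ready=[4] | order so far=[3]
  pop 4: indeg[0]->0; indeg[1]->1; indeg[2]->2 | ready=[0] | order so far=[3, 4]
  pop 0: indeg[1]->0; indeg[2]->1 | ready=[1] | order so far=[3, 4, 0]
  pop 1: indeg[2]->0 | ready=[2] | order so far=[3, 4, 0, 1]
  pop 2: no out-edges | ready=[] | order so far=[3, 4, 0, 1, 2]
New canonical toposort: [3, 4, 0, 1, 2]
Compare positions:
  Node 0: index 2 -> 2 (same)
  Node 1: index 3 -> 3 (same)
  Node 2: index 4 -> 4 (same)
  Node 3: index 0 -> 0 (same)
  Node 4: index 1 -> 1 (same)
Nodes that changed position: none

Answer: none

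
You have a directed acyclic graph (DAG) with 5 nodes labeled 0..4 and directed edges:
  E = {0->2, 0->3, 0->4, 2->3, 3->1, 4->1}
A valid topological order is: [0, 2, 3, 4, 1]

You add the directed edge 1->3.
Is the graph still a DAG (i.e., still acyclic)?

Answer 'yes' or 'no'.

Answer: no

Derivation:
Given toposort: [0, 2, 3, 4, 1]
Position of 1: index 4; position of 3: index 2
New edge 1->3: backward (u after v in old order)
Backward edge: old toposort is now invalid. Check if this creates a cycle.
Does 3 already reach 1? Reachable from 3: [1, 3]. YES -> cycle!
Still a DAG? no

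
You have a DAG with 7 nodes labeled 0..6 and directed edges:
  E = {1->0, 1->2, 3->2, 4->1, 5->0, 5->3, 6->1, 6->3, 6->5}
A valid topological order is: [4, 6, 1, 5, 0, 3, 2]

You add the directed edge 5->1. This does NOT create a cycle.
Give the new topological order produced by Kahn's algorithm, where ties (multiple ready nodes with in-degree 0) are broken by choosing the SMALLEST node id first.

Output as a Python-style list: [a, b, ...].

Old toposort: [4, 6, 1, 5, 0, 3, 2]
Added edge: 5->1
Position of 5 (3) > position of 1 (2). Must reorder: 5 must now come before 1.
Run Kahn's algorithm (break ties by smallest node id):
  initial in-degrees: [2, 3, 2, 2, 0, 1, 0]
  ready (indeg=0): [4, 6]
  pop 4: indeg[1]->2 | ready=[6] | order so far=[4]
  pop 6: indeg[1]->1; indeg[3]->1; indeg[5]->0 | ready=[5] | order so far=[4, 6]
  pop 5: indeg[0]->1; indeg[1]->0; indeg[3]->0 | ready=[1, 3] | order so far=[4, 6, 5]
  pop 1: indeg[0]->0; indeg[2]->1 | ready=[0, 3] | order so far=[4, 6, 5, 1]
  pop 0: no out-edges | ready=[3] | order so far=[4, 6, 5, 1, 0]
  pop 3: indeg[2]->0 | ready=[2] | order so far=[4, 6, 5, 1, 0, 3]
  pop 2: no out-edges | ready=[] | order so far=[4, 6, 5, 1, 0, 3, 2]
  Result: [4, 6, 5, 1, 0, 3, 2]

Answer: [4, 6, 5, 1, 0, 3, 2]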